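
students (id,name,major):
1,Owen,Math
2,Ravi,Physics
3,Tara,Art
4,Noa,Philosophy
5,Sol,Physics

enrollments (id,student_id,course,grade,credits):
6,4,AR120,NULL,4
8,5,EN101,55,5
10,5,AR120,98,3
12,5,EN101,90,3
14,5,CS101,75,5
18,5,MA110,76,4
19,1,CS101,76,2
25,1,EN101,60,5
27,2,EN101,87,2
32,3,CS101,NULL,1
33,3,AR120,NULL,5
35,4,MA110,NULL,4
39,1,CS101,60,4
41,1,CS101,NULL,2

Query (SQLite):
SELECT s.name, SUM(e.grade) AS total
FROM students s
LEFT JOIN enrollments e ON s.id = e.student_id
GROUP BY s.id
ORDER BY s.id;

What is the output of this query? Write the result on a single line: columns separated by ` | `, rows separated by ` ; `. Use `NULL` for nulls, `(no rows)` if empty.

LEFT JOIN keeps every students row; unmatched ones get NULL for enrollments columns.
Group by students.id and compute SUM(e.grade). SUM over an all-NULL group is NULL.
  1: ids {19, 25, 39, 41} → SUM(e.grade)=196
  2: ids {27} → SUM(e.grade)=87
  3: ids {32, 33} → SUM(e.grade)=NULL
  4: ids {6, 35} → SUM(e.grade)=NULL
  5: ids {8, 10, 12, 14, 18} → SUM(e.grade)=394

Owen | 196 ; Ravi | 87 ; Tara | NULL ; Noa | NULL ; Sol | 394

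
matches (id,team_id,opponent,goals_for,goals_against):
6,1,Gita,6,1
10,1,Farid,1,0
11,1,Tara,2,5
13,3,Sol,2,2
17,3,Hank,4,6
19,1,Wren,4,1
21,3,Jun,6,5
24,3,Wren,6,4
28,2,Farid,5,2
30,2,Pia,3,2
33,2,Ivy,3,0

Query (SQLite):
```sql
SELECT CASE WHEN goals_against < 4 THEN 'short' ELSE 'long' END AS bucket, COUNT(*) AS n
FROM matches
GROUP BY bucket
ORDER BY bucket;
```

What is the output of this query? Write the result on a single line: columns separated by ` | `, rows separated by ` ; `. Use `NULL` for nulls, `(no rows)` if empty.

Bucket rows by goals_against < 4 → 'short' else 'long'; count each bucket.

long | 4 ; short | 7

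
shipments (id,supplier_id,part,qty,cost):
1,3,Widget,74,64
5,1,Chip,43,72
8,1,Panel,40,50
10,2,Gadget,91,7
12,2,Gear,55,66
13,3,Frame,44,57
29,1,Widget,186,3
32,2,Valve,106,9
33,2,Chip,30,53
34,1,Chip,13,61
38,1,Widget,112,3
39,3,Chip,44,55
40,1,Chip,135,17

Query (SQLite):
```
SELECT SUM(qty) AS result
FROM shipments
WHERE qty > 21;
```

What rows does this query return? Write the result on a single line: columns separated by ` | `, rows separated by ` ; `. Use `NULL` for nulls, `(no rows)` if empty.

Rows where qty > 21 → qty values: [74, 43, 40, 91, 55, 44, 186, 106, 30, 112, 44, 135].
SUM of non-NULL values = 960.

960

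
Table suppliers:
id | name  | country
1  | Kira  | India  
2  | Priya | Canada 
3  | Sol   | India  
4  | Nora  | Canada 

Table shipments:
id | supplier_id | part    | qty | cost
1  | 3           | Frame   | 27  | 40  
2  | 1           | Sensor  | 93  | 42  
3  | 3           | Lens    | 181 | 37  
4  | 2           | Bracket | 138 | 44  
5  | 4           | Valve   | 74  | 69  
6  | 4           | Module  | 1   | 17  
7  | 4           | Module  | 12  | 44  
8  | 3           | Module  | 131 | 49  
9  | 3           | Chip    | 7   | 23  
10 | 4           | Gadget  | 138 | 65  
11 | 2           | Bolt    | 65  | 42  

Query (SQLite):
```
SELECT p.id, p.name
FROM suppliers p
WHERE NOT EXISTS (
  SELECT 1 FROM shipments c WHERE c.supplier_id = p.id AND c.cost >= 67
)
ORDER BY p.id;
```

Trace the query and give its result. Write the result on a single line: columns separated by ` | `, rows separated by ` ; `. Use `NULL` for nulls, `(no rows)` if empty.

For each suppliers row, check whether any shipments with matching supplier_id has cost >= 67.
Keep rows where that is false.

1 | Kira ; 2 | Priya ; 3 | Sol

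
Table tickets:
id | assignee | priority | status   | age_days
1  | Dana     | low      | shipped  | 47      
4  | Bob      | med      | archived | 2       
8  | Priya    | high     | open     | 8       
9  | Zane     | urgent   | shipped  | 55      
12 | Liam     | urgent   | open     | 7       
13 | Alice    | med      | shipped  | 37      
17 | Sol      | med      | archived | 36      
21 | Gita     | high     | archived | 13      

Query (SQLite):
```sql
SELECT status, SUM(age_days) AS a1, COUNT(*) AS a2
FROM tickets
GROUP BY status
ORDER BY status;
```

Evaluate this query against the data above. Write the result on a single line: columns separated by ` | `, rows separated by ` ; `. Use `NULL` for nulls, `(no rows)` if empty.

archived | 51 | 3 ; open | 15 | 2 ; shipped | 139 | 3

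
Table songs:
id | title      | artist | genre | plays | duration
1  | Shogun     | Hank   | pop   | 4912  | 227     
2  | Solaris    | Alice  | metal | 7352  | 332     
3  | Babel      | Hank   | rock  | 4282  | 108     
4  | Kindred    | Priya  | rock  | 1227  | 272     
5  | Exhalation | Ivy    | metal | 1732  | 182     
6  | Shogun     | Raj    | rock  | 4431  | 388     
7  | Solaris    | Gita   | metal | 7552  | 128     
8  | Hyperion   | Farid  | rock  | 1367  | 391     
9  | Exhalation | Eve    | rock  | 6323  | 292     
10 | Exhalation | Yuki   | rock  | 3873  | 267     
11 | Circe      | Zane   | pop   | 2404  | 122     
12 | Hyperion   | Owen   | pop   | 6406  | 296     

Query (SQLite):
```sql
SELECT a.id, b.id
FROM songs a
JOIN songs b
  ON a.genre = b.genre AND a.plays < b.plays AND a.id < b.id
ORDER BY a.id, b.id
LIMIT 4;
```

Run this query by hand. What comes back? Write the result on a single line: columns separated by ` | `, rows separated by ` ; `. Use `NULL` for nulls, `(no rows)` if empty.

1 | 12 ; 2 | 7 ; 3 | 6 ; 3 | 9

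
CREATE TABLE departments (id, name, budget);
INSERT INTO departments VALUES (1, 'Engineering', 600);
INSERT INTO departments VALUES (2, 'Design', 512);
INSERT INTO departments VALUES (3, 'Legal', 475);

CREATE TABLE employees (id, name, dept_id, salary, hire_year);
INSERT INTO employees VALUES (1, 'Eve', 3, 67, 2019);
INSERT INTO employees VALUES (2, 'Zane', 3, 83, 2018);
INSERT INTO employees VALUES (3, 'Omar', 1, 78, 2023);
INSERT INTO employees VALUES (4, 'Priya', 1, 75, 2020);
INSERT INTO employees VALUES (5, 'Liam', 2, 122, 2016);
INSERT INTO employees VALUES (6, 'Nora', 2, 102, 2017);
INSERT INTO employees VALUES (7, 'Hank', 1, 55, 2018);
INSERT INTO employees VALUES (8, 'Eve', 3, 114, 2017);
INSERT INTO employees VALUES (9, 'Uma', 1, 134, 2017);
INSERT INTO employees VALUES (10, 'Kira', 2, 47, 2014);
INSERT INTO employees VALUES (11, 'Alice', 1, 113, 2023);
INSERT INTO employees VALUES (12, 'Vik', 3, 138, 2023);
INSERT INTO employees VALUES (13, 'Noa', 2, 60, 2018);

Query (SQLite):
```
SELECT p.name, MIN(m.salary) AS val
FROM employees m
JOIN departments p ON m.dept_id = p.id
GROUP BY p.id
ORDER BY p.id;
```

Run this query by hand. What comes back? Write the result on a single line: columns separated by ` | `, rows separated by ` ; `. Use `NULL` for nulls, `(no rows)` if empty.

Join each employees row to its departments via dept_id.
Group joined rows by departments.id; compute MIN(m.salary) per group.
  1: ids {3, 4, 7, 9, 11} → MIN(m.salary)=55
  2: ids {5, 6, 10, 13} → MIN(m.salary)=47
  3: ids {1, 2, 8, 12} → MIN(m.salary)=67

Engineering | 55 ; Design | 47 ; Legal | 67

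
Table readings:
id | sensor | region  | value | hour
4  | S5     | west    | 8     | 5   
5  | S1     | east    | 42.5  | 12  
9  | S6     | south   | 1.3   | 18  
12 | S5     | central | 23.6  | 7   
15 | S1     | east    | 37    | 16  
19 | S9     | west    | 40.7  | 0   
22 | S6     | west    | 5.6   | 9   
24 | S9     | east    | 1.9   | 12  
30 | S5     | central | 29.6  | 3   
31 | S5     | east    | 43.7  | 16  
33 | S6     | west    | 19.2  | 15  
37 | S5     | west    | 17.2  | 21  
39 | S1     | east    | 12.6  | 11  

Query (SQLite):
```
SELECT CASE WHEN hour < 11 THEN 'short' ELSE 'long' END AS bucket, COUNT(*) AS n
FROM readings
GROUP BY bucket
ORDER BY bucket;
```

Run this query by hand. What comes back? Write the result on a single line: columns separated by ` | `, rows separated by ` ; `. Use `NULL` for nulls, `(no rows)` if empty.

long | 8 ; short | 5

Bucket rows by hour < 11 → 'short' else 'long'; count each bucket.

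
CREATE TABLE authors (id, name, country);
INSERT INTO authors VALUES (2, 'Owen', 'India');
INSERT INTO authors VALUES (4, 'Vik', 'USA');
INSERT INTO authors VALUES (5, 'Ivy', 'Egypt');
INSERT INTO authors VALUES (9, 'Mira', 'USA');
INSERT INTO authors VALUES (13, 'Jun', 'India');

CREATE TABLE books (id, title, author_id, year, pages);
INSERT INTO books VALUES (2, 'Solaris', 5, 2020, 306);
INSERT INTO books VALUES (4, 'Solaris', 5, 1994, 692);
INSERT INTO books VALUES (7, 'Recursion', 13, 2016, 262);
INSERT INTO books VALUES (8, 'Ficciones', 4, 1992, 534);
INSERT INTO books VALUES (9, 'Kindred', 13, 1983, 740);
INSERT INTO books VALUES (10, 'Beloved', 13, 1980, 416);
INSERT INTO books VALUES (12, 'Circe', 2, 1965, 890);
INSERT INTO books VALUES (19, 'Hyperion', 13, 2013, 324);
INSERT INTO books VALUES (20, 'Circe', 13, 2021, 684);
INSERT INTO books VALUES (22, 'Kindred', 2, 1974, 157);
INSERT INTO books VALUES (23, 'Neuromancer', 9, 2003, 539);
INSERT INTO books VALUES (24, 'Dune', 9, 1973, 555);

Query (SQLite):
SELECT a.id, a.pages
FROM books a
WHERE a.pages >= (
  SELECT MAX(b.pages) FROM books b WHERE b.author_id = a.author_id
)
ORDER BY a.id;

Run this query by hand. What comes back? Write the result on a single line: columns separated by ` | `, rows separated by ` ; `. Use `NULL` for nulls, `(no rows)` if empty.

For each books row a, compute MAX(pages) over rows sharing a.author_id.
Keep row a if a.pages >= that per-group MAX.
  author_id=2: MAX(pages) = 890
  author_id=4: MAX(pages) = 534
  author_id=5: MAX(pages) = 692
  author_id=9: MAX(pages) = 555
  author_id=13: MAX(pages) = 740

4 | 692 ; 8 | 534 ; 9 | 740 ; 12 | 890 ; 24 | 555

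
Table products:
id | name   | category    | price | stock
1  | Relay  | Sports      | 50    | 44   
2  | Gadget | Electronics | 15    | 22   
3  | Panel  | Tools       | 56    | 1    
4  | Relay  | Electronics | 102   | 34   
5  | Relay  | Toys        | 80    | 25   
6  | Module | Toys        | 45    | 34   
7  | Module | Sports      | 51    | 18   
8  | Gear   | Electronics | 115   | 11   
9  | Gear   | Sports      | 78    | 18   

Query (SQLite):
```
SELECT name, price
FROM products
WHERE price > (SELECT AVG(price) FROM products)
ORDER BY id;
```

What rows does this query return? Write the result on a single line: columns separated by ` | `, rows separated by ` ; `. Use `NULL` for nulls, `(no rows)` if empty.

Scalar subquery: AVG(price) over all products rows = 65.777778 (≈; comparison uses full precision).
Keep rows where price > that value.

Relay | 102 ; Relay | 80 ; Gear | 115 ; Gear | 78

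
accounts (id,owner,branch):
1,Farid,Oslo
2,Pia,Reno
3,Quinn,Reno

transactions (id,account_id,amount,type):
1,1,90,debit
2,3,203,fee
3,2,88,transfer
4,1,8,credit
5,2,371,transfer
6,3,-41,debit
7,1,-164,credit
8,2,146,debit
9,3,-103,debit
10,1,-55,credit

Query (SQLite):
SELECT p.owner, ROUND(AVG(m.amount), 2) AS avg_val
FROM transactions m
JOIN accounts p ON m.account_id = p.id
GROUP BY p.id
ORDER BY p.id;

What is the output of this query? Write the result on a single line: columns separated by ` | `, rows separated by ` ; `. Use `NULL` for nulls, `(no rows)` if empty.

Join each transactions row to its accounts via account_id.
Group joined rows by accounts.id; compute ROUND(AVG(m.amount), 2) per group.
  1: ids {1, 4, 7, 10} → ROUND(AVG(m.amount), 2)=-30.25
  2: ids {3, 5, 8} → ROUND(AVG(m.amount), 2)=201.67
  3: ids {2, 6, 9} → ROUND(AVG(m.amount), 2)=19.67

Farid | -30.25 ; Pia | 201.67 ; Quinn | 19.67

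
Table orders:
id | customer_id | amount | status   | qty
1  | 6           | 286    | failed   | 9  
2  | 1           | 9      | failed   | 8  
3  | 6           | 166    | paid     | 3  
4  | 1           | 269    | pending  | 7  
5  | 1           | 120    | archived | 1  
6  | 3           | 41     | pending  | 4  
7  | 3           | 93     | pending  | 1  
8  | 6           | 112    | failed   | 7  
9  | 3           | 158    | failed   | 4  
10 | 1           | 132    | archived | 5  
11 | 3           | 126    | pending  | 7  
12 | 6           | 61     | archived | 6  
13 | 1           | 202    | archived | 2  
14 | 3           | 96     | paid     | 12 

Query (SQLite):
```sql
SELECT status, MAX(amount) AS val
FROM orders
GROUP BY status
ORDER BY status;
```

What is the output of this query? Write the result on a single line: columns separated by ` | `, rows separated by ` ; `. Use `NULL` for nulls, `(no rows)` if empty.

archived | 202 ; failed | 286 ; paid | 166 ; pending | 269

Partition orders by status; compute MAX(amount) within each group.
  archived: ids {5, 10, 12, 13} → MAX(amount)=202
  failed: ids {1, 2, 8, 9} → MAX(amount)=286
  paid: ids {3, 14} → MAX(amount)=166
  pending: ids {4, 6, 7, 11} → MAX(amount)=269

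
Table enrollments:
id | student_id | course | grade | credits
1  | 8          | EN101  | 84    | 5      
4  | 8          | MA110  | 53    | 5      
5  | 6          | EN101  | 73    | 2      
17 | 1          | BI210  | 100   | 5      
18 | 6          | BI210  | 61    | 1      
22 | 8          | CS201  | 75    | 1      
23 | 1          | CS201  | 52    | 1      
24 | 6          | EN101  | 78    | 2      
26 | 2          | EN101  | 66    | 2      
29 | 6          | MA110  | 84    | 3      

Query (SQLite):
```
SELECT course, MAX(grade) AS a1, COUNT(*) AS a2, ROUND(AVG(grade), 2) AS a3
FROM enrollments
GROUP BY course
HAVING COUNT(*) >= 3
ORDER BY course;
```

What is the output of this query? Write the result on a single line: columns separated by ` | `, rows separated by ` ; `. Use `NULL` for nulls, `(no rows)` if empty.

Group enrollments by course.
Per group compute: MAX(grade), COUNT(*), ROUND(AVG(grade), 2).
HAVING: drop groups with fewer than 3 rows.
  BI210: ids {17, 18} → MAX(grade)=100, COUNT(*)=2, ROUND(AVG(grade), 2)=80.5
  CS201: ids {22, 23} → MAX(grade)=75, COUNT(*)=2, ROUND(AVG(grade), 2)=63.5
  EN101: ids {1, 5, 24, 26} → MAX(grade)=84, COUNT(*)=4, ROUND(AVG(grade), 2)=75.25
  MA110: ids {4, 29} → MAX(grade)=84, COUNT(*)=2, ROUND(AVG(grade), 2)=68.5

EN101 | 84 | 4 | 75.25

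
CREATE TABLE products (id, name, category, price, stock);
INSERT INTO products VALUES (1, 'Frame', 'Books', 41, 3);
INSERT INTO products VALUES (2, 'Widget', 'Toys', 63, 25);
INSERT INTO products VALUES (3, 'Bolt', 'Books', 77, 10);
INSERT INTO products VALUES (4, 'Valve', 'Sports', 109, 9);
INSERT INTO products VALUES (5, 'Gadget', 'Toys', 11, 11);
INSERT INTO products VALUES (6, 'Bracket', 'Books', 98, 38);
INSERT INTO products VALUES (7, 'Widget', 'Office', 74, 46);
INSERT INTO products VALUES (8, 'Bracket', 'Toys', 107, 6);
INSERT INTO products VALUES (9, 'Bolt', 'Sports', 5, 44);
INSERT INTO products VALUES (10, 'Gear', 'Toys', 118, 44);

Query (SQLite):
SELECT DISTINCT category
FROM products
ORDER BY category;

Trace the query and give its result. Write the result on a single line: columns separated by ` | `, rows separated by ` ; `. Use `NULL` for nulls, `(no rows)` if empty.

Books ; Office ; Sports ; Toys

Collect distinct category values from products.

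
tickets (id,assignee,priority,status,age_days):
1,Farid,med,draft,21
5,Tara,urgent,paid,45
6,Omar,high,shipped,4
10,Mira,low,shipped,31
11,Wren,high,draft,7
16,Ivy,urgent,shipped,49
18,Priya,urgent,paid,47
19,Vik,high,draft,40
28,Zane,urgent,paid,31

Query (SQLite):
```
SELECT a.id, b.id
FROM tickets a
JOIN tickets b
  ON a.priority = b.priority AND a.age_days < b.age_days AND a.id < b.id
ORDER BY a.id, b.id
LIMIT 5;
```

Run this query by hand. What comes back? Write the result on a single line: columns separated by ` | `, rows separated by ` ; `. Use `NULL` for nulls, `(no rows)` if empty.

5 | 16 ; 5 | 18 ; 6 | 11 ; 6 | 19 ; 11 | 19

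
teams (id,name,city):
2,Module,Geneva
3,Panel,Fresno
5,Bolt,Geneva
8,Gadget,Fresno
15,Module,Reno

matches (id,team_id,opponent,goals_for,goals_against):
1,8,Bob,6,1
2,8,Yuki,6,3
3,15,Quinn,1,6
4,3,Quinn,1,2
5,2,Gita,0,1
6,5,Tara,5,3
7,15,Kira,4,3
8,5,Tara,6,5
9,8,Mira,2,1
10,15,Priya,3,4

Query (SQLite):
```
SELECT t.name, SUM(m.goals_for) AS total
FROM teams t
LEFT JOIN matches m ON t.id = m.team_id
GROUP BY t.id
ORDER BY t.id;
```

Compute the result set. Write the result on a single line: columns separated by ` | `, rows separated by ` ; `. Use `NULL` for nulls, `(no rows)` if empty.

LEFT JOIN keeps every teams row; unmatched ones get NULL for matches columns.
Group by teams.id and compute SUM(m.goals_for). SUM over an all-NULL group is NULL.
  2: ids {5} → SUM(m.goals_for)=0
  3: ids {4} → SUM(m.goals_for)=1
  5: ids {6, 8} → SUM(m.goals_for)=11
  8: ids {1, 2, 9} → SUM(m.goals_for)=14
  15: ids {3, 7, 10} → SUM(m.goals_for)=8

Module | 0 ; Panel | 1 ; Bolt | 11 ; Gadget | 14 ; Module | 8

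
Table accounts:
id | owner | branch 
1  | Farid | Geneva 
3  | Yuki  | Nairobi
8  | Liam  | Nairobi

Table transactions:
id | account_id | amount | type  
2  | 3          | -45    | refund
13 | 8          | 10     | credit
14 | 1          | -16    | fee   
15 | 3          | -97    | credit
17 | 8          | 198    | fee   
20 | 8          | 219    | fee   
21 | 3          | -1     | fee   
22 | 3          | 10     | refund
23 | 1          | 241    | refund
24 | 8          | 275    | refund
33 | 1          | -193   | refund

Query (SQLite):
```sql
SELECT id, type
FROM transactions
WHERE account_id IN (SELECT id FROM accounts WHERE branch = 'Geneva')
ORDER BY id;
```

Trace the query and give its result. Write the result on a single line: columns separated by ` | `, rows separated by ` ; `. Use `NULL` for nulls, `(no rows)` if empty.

14 | fee ; 23 | refund ; 33 | refund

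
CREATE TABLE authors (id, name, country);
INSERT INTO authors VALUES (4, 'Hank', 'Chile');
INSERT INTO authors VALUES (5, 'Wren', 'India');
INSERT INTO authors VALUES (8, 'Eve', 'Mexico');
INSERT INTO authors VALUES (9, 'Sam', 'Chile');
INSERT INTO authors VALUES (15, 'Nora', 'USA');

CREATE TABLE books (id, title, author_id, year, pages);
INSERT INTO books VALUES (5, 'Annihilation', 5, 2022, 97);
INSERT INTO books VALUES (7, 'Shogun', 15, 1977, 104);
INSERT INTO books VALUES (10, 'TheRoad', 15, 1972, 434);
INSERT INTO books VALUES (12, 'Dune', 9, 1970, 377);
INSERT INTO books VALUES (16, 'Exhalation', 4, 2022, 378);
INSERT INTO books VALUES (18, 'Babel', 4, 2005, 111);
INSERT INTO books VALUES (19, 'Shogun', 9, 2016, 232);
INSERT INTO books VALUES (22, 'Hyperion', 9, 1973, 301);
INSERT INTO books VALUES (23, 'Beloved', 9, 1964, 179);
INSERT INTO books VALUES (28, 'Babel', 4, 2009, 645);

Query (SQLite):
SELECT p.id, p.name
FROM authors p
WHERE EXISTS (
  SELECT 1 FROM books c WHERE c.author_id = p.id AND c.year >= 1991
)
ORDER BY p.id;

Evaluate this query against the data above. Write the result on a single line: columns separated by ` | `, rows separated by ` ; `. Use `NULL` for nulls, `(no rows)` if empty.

4 | Hank ; 5 | Wren ; 9 | Sam

For each authors row, check whether any books with matching author_id has year >= 1991.
Keep rows where that is true.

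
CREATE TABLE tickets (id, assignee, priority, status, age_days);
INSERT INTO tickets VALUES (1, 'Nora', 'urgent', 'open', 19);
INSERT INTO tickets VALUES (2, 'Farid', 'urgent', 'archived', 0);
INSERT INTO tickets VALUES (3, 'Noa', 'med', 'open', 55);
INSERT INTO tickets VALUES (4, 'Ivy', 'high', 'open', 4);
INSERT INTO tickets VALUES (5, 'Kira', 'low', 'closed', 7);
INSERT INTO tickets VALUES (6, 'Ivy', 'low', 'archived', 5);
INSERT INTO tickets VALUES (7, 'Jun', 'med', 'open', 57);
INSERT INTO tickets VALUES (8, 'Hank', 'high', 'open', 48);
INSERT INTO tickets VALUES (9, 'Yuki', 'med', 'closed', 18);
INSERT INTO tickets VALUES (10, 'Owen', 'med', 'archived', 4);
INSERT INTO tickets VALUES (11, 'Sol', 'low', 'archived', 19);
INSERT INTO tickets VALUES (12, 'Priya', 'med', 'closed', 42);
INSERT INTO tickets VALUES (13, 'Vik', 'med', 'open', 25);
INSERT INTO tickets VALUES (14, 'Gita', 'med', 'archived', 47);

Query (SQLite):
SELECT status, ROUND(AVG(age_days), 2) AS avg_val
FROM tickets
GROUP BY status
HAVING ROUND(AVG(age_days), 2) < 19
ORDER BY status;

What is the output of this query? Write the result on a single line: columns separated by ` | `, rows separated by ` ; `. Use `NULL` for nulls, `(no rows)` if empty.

archived | 15

Partition tickets by status; compute ROUND(AVG(age_days), 2) within each group.
HAVING: keep groups where ROUND(AVG(age_days), 2) < 19.
  archived: ids {2, 6, 10, 11, 14} → ROUND(AVG(age_days), 2)=15
  closed: ids {5, 9, 12} → ROUND(AVG(age_days), 2)=22.33
  open: ids {1, 3, 4, 7, 8, 13} → ROUND(AVG(age_days), 2)=34.67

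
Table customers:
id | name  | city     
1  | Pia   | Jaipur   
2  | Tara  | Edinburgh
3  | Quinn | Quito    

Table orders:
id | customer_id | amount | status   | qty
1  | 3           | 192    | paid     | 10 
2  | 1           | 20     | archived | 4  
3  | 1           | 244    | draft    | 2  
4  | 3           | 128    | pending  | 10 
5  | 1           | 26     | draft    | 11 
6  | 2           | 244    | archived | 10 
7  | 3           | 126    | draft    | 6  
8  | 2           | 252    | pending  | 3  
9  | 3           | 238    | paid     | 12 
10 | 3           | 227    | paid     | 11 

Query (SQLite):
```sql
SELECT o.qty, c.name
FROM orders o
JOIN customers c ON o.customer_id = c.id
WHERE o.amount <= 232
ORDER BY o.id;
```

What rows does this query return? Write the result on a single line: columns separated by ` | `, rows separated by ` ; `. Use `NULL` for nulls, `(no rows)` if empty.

10 | Quinn ; 4 | Pia ; 10 | Quinn ; 11 | Pia ; 6 | Quinn ; 11 | Quinn

Each orders row matches the customers row where customer_id = customers.id.
Then keep rows with o.amount <= 232.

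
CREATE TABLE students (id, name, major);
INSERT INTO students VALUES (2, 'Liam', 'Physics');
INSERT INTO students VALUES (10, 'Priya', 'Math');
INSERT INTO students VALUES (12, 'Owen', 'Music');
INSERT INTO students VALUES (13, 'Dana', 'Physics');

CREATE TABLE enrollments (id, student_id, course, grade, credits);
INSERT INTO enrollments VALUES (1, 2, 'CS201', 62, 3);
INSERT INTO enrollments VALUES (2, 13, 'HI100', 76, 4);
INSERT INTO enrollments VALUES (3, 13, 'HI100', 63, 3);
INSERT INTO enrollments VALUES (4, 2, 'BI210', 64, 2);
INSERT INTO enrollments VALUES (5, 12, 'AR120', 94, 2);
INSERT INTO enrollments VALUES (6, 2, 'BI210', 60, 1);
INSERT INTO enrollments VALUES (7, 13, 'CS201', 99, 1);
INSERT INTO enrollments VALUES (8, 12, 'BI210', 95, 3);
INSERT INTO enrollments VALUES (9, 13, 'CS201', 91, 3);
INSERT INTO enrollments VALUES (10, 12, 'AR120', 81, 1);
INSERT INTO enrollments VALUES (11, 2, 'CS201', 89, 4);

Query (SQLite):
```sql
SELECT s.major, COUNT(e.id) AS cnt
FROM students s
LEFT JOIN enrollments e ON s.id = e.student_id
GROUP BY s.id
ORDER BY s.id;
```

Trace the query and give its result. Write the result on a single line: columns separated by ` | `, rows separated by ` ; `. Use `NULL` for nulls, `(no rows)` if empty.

Physics | 4 ; Math | 0 ; Music | 3 ; Physics | 4

LEFT JOIN keeps every students row; unmatched ones get NULL for enrollments columns.
Group by students.id and compute COUNT(e.id). COUNT(col) of an all-NULL group is 0.
  2: ids {1, 4, 6, 11} → COUNT(e.id)=4
  10: ids {—} → COUNT(e.id)=0
  12: ids {5, 8, 10} → COUNT(e.id)=3
  13: ids {2, 3, 7, 9} → COUNT(e.id)=4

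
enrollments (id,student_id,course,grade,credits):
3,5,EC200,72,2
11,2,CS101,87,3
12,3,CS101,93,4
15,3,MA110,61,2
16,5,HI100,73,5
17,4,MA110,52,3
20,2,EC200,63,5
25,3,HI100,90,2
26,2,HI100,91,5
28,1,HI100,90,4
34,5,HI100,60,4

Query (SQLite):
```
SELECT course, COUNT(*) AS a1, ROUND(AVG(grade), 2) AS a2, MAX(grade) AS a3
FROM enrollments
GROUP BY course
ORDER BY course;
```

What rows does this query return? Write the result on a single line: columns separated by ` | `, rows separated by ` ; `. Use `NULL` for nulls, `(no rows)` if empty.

CS101 | 2 | 90 | 93 ; EC200 | 2 | 67.5 | 72 ; HI100 | 5 | 80.8 | 91 ; MA110 | 2 | 56.5 | 61

Group enrollments by course.
Per group compute: COUNT(*), ROUND(AVG(grade), 2), MAX(grade).
  CS101: ids {11, 12} → COUNT(*)=2, ROUND(AVG(grade), 2)=90, MAX(grade)=93
  EC200: ids {3, 20} → COUNT(*)=2, ROUND(AVG(grade), 2)=67.5, MAX(grade)=72
  HI100: ids {16, 25, 26, 28, 34} → COUNT(*)=5, ROUND(AVG(grade), 2)=80.8, MAX(grade)=91
  MA110: ids {15, 17} → COUNT(*)=2, ROUND(AVG(grade), 2)=56.5, MAX(grade)=61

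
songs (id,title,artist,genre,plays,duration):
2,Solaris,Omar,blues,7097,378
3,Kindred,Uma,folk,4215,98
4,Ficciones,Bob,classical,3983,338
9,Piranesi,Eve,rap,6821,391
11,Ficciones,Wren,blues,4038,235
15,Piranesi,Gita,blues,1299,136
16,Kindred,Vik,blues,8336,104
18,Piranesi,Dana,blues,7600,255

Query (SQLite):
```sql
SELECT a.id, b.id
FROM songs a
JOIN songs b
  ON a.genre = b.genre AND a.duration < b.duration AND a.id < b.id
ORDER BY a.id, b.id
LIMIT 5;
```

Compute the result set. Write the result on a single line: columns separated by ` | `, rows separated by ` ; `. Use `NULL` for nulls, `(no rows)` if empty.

Pairs (a,b) with same genre, a.duration < b.duration, a.id < b.id.
genre groups: blues:{2,11,15,16,18} classical:{4} folk:{3} rap:{9}
Ordered by (a.id, b.id); first 5.

11 | 18 ; 15 | 18 ; 16 | 18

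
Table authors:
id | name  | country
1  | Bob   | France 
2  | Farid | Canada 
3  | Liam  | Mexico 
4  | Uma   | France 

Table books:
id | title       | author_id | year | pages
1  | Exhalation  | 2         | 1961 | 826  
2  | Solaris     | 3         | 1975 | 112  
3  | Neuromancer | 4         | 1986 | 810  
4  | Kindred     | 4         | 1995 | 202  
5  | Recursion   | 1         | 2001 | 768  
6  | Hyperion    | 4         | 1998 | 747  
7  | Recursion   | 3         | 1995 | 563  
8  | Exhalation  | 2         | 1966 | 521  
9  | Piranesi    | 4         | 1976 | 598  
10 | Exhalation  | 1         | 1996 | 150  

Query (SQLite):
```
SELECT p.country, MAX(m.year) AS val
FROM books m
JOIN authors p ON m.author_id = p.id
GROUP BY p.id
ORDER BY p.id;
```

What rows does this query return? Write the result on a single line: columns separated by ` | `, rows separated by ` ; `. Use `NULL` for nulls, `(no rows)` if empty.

France | 2001 ; Canada | 1966 ; Mexico | 1995 ; France | 1998

Join each books row to its authors via author_id.
Group joined rows by authors.id; compute MAX(m.year) per group.
  1: ids {5, 10} → MAX(m.year)=2001
  2: ids {1, 8} → MAX(m.year)=1966
  3: ids {2, 7} → MAX(m.year)=1995
  4: ids {3, 4, 6, 9} → MAX(m.year)=1998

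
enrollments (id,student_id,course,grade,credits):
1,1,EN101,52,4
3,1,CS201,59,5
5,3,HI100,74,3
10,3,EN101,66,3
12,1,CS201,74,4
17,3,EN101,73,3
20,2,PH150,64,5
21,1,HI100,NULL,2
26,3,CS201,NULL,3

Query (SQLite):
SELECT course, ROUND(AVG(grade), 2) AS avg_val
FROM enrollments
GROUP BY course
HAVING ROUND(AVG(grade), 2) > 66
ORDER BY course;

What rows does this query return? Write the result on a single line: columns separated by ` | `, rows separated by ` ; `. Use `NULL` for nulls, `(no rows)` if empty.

Partition enrollments by course; compute ROUND(AVG(grade), 2) within each group.
HAVING: keep groups where ROUND(AVG(grade), 2) > 66.
  CS201: ids {3, 12, 26} → ROUND(AVG(grade), 2)=66.5
  EN101: ids {1, 10, 17} → ROUND(AVG(grade), 2)=63.67
  HI100: ids {5, 21} → ROUND(AVG(grade), 2)=74
  PH150: ids {20} → ROUND(AVG(grade), 2)=64

CS201 | 66.5 ; HI100 | 74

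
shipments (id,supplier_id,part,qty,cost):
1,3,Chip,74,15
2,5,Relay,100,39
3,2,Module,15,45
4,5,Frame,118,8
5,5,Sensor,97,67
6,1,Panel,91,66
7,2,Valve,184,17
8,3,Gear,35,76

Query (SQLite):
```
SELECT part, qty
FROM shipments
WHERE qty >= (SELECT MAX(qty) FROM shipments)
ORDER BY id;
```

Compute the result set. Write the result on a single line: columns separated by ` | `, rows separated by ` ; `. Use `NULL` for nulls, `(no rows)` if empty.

Scalar subquery: MAX(qty) over all shipments rows = 184.
Keep rows where qty >= that value.

Valve | 184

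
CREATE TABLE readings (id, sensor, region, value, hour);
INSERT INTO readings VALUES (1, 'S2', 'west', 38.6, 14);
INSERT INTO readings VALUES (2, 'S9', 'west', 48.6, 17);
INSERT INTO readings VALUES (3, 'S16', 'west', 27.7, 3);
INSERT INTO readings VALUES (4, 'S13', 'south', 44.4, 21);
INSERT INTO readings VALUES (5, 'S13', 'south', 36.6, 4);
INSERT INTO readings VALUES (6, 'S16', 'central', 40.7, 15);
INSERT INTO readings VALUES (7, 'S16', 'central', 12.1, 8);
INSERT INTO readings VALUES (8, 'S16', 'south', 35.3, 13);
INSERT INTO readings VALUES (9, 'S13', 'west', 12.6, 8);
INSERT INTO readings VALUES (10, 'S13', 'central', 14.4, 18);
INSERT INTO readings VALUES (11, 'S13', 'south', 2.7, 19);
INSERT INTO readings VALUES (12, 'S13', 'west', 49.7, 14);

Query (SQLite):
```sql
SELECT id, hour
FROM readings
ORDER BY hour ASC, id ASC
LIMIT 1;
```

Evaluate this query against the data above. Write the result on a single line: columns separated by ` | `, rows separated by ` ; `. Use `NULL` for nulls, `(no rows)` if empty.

3 | 3

Sort by hour asc, tiebreak id asc: (3, id=3), (4, id=5), (8, id=7), (8, id=9) …. Take first 1.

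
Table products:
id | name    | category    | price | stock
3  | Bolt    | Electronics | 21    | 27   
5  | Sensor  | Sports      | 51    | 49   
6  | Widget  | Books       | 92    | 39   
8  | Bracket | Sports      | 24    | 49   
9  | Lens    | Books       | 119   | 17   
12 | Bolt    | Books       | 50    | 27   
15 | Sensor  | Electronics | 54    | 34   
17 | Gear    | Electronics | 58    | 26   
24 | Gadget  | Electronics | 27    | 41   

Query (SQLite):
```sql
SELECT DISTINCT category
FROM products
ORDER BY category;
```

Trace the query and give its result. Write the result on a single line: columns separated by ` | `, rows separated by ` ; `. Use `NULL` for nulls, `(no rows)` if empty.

Collect distinct category values from products.

Books ; Electronics ; Sports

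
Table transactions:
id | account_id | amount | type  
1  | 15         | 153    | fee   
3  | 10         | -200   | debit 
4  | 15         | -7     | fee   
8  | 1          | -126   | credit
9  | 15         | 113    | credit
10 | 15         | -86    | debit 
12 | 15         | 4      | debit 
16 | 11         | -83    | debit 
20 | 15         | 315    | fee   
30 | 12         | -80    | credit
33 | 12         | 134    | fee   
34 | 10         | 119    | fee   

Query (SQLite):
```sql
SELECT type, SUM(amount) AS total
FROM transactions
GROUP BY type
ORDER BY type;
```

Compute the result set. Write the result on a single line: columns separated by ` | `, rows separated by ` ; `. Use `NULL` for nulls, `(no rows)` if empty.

Partition transactions by type; compute SUM(amount) within each group.
  credit: ids {8, 9, 30} → SUM(amount)=-93
  debit: ids {3, 10, 12, 16} → SUM(amount)=-365
  fee: ids {1, 4, 20, 33, 34} → SUM(amount)=714

credit | -93 ; debit | -365 ; fee | 714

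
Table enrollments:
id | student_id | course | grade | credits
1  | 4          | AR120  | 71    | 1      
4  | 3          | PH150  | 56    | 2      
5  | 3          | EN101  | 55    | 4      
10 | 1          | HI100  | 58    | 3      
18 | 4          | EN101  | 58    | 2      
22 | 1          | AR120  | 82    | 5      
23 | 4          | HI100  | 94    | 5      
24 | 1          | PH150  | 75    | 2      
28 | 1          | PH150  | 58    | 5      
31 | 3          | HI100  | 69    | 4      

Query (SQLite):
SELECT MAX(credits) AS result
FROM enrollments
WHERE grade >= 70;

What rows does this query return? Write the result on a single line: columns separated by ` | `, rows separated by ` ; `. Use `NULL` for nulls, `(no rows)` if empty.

5

Rows where grade >= 70 → credits values: [1, 5, 5, 2].
MAX of non-NULL values = 5.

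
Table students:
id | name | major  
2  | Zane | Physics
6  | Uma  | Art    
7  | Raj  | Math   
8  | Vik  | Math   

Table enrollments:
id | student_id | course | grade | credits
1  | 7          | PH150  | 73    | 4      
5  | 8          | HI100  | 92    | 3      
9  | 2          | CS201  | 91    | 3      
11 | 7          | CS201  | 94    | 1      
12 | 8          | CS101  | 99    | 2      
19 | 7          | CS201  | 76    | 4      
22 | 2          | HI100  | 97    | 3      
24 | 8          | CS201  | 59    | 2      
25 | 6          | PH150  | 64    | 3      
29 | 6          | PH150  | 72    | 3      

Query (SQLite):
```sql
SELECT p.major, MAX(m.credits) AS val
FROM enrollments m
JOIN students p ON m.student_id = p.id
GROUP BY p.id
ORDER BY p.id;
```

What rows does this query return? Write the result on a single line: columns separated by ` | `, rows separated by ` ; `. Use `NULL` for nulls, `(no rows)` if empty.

Join each enrollments row to its students via student_id.
Group joined rows by students.id; compute MAX(m.credits) per group.
  2: ids {9, 22} → MAX(m.credits)=3
  6: ids {25, 29} → MAX(m.credits)=3
  7: ids {1, 11, 19} → MAX(m.credits)=4
  8: ids {5, 12, 24} → MAX(m.credits)=3

Physics | 3 ; Art | 3 ; Math | 4 ; Math | 3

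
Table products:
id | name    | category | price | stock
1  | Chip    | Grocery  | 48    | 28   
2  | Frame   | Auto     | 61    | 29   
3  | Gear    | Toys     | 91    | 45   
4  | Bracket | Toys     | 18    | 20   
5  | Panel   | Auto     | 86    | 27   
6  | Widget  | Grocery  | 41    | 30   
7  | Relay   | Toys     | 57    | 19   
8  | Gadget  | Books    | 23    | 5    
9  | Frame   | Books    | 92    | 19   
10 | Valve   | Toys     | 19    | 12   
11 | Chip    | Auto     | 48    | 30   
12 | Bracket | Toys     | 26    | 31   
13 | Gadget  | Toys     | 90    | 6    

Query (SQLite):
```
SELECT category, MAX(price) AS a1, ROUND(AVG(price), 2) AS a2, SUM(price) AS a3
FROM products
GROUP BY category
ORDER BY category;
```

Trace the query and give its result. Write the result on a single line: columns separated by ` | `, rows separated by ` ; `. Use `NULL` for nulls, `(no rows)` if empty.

Group products by category.
Per group compute: MAX(price), ROUND(AVG(price), 2), SUM(price).
  Auto: ids {2, 5, 11} → MAX(price)=86, ROUND(AVG(price), 2)=65, SUM(price)=195
  Books: ids {8, 9} → MAX(price)=92, ROUND(AVG(price), 2)=57.5, SUM(price)=115
  Grocery: ids {1, 6} → MAX(price)=48, ROUND(AVG(price), 2)=44.5, SUM(price)=89
  Toys: ids {3, 4, 7, 10, 12, 13} → MAX(price)=91, ROUND(AVG(price), 2)=50.17, SUM(price)=301

Auto | 86 | 65 | 195 ; Books | 92 | 57.5 | 115 ; Grocery | 48 | 44.5 | 89 ; Toys | 91 | 50.17 | 301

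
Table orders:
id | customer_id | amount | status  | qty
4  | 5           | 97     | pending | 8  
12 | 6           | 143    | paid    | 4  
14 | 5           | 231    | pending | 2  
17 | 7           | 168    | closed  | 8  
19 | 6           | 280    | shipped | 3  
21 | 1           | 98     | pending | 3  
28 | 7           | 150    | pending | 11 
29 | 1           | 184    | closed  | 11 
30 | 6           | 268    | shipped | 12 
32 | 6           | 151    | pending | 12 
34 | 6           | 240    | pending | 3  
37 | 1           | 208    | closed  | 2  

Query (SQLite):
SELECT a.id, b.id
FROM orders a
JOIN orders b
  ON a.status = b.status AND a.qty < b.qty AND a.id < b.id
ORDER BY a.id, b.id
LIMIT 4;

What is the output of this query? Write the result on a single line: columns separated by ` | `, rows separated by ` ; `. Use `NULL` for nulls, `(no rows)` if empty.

Pairs (a,b) with same status, a.qty < b.qty, a.id < b.id.
status groups: closed:{17,29,37} paid:{12} pending:{4,14,21,28,32,34} shipped:{19,30}
Ordered by (a.id, b.id); first 4.

4 | 28 ; 4 | 32 ; 14 | 21 ; 14 | 28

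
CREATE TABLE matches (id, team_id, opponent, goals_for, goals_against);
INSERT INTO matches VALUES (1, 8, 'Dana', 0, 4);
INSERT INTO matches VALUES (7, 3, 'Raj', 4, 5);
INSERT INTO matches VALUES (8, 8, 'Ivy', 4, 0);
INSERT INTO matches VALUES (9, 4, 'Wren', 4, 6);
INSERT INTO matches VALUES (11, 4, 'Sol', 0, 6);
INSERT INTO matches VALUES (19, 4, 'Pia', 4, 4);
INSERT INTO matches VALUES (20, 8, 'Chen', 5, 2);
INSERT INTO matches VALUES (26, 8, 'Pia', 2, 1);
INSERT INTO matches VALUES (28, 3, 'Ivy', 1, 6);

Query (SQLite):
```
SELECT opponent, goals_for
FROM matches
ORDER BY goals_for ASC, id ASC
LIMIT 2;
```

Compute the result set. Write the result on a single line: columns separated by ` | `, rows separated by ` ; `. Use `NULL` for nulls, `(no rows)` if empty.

Dana | 0 ; Sol | 0

Sort by goals_for asc, tiebreak id asc: (0, id=1), (0, id=11), (1, id=28), (2, id=26), (4, id=7) …. Take first 2.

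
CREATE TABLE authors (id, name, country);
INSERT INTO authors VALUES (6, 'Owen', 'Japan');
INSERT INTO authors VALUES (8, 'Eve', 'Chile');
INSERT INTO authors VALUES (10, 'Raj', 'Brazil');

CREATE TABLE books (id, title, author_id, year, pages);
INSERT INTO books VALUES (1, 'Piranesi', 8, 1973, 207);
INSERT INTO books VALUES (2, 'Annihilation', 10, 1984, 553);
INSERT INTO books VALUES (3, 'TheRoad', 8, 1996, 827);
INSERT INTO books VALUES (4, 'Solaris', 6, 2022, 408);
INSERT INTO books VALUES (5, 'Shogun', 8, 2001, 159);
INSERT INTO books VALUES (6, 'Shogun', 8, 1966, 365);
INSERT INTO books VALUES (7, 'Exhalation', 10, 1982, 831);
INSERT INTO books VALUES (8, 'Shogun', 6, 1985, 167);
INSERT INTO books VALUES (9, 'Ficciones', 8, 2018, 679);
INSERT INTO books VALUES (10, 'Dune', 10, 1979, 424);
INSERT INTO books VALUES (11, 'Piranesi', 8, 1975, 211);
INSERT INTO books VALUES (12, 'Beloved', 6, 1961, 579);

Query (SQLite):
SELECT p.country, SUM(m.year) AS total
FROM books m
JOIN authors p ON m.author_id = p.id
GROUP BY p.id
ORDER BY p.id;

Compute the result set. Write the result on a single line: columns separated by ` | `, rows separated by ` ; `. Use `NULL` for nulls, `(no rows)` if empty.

Japan | 5968 ; Chile | 11929 ; Brazil | 5945

Join each books row to its authors via author_id.
Group joined rows by authors.id; compute SUM(m.year) per group.
  6: ids {4, 8, 12} → SUM(m.year)=5968
  8: ids {1, 3, 5, 6, 9, 11} → SUM(m.year)=11929
  10: ids {2, 7, 10} → SUM(m.year)=5945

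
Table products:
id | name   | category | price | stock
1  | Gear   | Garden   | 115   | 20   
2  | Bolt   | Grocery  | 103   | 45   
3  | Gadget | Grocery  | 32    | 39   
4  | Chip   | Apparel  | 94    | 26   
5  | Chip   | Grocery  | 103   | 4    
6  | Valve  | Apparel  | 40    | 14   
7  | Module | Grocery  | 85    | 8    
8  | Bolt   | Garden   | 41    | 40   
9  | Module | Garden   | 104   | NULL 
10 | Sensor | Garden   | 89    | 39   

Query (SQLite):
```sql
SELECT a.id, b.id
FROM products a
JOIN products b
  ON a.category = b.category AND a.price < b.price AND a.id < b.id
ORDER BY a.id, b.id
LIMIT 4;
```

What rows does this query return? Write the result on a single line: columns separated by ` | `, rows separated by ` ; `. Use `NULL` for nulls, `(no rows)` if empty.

Pairs (a,b) with same category, a.price < b.price, a.id < b.id.
category groups: Apparel:{4,6} Garden:{1,8,9,10} Grocery:{2,3,5,7}
Ordered by (a.id, b.id); first 4.

3 | 5 ; 3 | 7 ; 8 | 9 ; 8 | 10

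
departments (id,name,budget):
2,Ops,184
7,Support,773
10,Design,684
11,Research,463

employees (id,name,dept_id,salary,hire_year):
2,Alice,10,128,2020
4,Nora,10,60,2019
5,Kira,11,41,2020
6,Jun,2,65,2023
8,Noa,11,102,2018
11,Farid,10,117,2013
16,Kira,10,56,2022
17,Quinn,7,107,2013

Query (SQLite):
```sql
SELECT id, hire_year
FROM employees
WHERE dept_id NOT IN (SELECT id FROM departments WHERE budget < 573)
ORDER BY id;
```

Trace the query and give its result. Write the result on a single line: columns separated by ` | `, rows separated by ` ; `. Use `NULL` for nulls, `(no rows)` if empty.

2 | 2020 ; 4 | 2019 ; 11 | 2013 ; 16 | 2022 ; 17 | 2013

Inner query: departments.id where budget < 573.
Outer: keep employees rows whose dept_id is not in that set.
Inner query → {2, 11}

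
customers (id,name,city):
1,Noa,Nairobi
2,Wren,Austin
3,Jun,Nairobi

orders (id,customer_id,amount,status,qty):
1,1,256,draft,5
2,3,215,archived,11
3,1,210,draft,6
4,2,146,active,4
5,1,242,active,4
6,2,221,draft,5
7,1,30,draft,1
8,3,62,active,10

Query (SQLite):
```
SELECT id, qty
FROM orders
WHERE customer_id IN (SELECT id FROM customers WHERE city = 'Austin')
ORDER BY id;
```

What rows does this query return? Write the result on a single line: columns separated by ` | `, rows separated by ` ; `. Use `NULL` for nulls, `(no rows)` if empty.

Inner query: customers.id where city = 'Austin'.
Outer: keep orders rows whose customer_id is in that set.
Inner query → {2}

4 | 4 ; 6 | 5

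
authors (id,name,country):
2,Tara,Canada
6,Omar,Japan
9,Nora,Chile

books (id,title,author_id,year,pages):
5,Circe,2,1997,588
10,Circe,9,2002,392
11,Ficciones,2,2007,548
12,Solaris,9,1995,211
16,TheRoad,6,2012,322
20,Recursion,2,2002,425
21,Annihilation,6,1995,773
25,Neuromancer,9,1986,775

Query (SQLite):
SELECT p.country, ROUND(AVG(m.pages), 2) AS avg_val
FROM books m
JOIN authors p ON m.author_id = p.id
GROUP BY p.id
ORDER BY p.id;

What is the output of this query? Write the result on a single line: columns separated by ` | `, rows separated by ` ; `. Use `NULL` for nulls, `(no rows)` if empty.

Canada | 520.33 ; Japan | 547.5 ; Chile | 459.33

Join each books row to its authors via author_id.
Group joined rows by authors.id; compute ROUND(AVG(m.pages), 2) per group.
  2: ids {5, 11, 20} → ROUND(AVG(m.pages), 2)=520.33
  6: ids {16, 21} → ROUND(AVG(m.pages), 2)=547.5
  9: ids {10, 12, 25} → ROUND(AVG(m.pages), 2)=459.33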